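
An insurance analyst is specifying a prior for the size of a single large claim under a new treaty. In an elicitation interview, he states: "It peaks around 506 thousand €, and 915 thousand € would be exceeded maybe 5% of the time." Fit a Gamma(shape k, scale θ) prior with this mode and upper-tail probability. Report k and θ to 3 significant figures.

Gamma(k,θ) with k>1 has mode (k−1)θ, so θ = 506/(k−1).
Need P(X < 915) = 0.95 with θ tied to k this way. Start at k = 2, θ = 506: P(X<915) ≈ 0.540.
Too low — raise k to concentrate. Iterating converges to k ≈ 8.94.
Then θ = 506/(8.94−1) ≈ 63.7.

k ≈ 8.94, θ ≈ 63.7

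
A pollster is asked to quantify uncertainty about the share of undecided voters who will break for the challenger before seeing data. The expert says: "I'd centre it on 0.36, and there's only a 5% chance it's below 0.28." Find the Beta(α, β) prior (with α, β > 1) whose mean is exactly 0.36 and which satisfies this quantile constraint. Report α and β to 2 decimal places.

α ≈ 33.25, β ≈ 59.12

With mean 0.36 fixed, write α = 0.36s, β = 0.64s where s = α+β.
Need P(θ < 0.28) = 0.05 under Beta(0.36s, 0.64s). Normal approximation: (q−m)/√(m(1−m)/s) ≈ z_{0.05} = -1.64, so s ≈ 0.36·0.64·(-1.64)²/(0.28−0.36)² = 97.4.
At s = 97.4: P(θ<0.28) ≈ 0.045. Adjusting to match 0.05 gives s ≈ 92.37.
So α = 0.36·92.37 ≈ 33.25, β = 0.64·92.37 ≈ 59.12.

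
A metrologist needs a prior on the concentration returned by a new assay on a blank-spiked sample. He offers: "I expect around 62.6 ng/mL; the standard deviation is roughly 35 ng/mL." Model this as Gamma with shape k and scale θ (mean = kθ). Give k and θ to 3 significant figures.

For Gamma(k, scale θ): mean = kθ, variance = kθ², so CV = 1/√k.
CV = SD/mean = 35/62.6 = 0.5591, hence k = 1/CV² = 3.2.
Then θ = mean/k = 62.6/3.2 = 19.6.

k ≈ 3.2, θ ≈ 19.6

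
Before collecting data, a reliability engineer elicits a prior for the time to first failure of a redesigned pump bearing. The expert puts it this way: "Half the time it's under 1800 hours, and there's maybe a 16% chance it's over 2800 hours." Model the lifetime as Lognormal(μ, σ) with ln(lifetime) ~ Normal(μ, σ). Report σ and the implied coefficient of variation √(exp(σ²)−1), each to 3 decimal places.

σ ≈ 0.444, CV ≈ 0.467

If T ~ Lognormal(μ,σ) then ln T ~ Normal(μ,σ), so the p-quantile of ln T is μ + z_p·σ.
ln(1800) = 7.496 and ln(2800) = 7.937; z_{0.5} = 0, z_{0.84} = 0.9945.
σ = (7.937 − 7.496)/(0.9945 − (0)) = 0.444.
μ = 7.496 − (0)·0.444 = 7.496.
CV = √(exp(σ²)−1) = √(exp(0.1974)−1) = 0.467.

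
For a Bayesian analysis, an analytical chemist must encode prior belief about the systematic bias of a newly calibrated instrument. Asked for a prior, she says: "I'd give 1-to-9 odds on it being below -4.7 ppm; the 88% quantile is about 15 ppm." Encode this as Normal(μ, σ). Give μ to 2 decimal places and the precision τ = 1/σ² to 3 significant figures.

μ = 5.58, τ = 0.0155

The p-quantile of Normal(μ,σ) is μ + z_p·σ, with z_{0.1} = -1.282 and z_{0.88} = 1.175.
Eliminate σ: μ = (z₂·x₁ − z₁·x₂)/(z₂ − z₁) = (1.175·-4.7 − (-1.282)·15)/2.457 = 5.58.
Then σ = (x₂ − x₁)/(z₂ − z₁) = (15 − -4.7)/2.457 = 8.02.
Precision τ = 1/σ² = 1/8.019² = 0.0155.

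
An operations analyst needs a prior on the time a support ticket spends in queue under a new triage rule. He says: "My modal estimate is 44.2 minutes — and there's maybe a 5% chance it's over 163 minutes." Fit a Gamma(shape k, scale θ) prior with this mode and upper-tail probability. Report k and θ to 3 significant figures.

Gamma(k,θ) with k>1 has mode (k−1)θ, so θ = 44.2/(k−1).
Need P(X < 163) = 0.95 with θ tied to k this way. Start at k = 2, θ = 44.2: P(X<163) ≈ 0.883.
Too low — raise k to concentrate. Iterating converges to k ≈ 2.5.
Then θ = 44.2/(2.5−1) ≈ 29.4.

k ≈ 2.5, θ ≈ 29.4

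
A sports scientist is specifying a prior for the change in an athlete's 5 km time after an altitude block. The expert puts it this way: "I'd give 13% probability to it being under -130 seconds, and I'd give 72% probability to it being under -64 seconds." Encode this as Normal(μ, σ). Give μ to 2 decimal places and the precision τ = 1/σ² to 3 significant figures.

μ = -86.51, τ = 0.000671

The p-quantile of Normal(μ,σ) is μ + z_p·σ, with z_{0.13} = -1.126 and z_{0.72} = 0.5828.
Eliminate σ: μ = (z₂·x₁ − z₁·x₂)/(z₂ − z₁) = (0.5828·-130 − (-1.126)·-64)/1.709 = -86.51.
Then σ = (x₂ − x₁)/(z₂ − z₁) = (-64 − -130)/1.709 = 38.61.
Precision τ = 1/σ² = 1/38.61² = 0.000671.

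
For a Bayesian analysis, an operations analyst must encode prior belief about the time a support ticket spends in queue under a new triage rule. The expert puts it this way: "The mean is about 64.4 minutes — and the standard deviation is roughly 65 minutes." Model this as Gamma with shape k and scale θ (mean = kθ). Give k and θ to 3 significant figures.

k ≈ 0.982, θ ≈ 65.6

For Gamma(k, scale θ): mean = kθ, variance = kθ², so CV = 1/√k.
CV = SD/mean = 65/64.4 = 1.009, hence k = 1/CV² = 0.982.
Then θ = mean/k = 64.4/0.982 = 65.6.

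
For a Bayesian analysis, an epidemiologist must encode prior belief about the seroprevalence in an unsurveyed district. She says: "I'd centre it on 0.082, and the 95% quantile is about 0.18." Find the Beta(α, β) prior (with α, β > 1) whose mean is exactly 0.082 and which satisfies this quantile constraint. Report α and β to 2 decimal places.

With mean 0.082 fixed, write α = 0.082s, β = 0.918s where s = α+β.
Need P(θ < 0.18) = 0.95 under Beta(0.082s, 0.918s). Normal approximation: (q−m)/√(m(1−m)/s) ≈ z_{0.95} = 1.64, so s ≈ 0.082·0.918·(1.64)²/(0.18−0.082)² = 21.2.
At s = 21.2: P(θ<0.18) ≈ 0.931. Adjusting to match 0.95 gives s ≈ 27.85.
So α = 0.082·27.85 ≈ 2.28, β = 0.918·27.85 ≈ 25.56.

α ≈ 2.28, β ≈ 25.56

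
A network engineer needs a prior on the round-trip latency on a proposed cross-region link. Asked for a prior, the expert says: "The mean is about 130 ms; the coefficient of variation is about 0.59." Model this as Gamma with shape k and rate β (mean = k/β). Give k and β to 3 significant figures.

For Gamma(k, rate β): mean = k/β, variance = k/β², so CV = 1/√k.
CV = 0.59, hence k = 1/CV² = 2.87.
Then β = k/mean = 2.87/130 = 0.0221.

k ≈ 2.87, β ≈ 0.0221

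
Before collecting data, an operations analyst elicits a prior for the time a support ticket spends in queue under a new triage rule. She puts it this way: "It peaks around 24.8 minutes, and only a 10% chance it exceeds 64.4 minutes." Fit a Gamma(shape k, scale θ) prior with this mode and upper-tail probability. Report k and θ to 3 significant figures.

k ≈ 3.11, θ ≈ 11.8

Gamma(k,θ) with k>1 has mode (k−1)θ, so θ = 24.8/(k−1).
Need P(X < 64.4) = 0.9 with θ tied to k this way. Start at k = 2, θ = 24.8: P(X<64.4) ≈ 0.732.
Too low — raise k to concentrate. Iterating converges to k ≈ 3.11.
Then θ = 24.8/(3.11−1) ≈ 11.8.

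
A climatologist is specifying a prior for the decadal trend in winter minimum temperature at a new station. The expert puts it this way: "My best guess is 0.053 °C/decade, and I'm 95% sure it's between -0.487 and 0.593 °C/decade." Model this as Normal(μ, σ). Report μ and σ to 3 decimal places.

μ = 0.053, σ = 0.276

A symmetric 95% interval runs μ ± z·σ with z = 1.96.
Half-width = 0.54, so σ = 0.54/1.96 = 0.276.
μ is the stated best guess, 0.053.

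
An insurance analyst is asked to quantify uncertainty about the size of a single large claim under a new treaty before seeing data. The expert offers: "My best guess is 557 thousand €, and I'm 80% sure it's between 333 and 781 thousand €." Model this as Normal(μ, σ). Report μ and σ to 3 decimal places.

μ = 557.000, σ = 174.788

A symmetric 80% interval runs μ ± z·σ with z = 1.282.
Half-width = 224, so σ = 224/1.282 = 174.788.
μ is the stated best guess, 557.000.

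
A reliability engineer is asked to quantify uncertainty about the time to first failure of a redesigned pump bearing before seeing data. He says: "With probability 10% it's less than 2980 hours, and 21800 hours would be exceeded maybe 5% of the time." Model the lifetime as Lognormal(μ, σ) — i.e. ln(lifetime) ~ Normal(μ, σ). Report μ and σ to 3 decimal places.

If T ~ Lognormal(μ,σ) then ln T ~ Normal(μ,σ), so the p-quantile of ln T is μ + z_p·σ.
ln(2980) = 8 and ln(21800) = 9.99; z_{0.1} = -1.282, z_{0.95} = 1.645.
σ = (9.99 − 8)/(1.645 − (-1.282)) = 0.680.
μ = 8 − (-1.282)·0.680 = 8.871.

μ ≈ 8.871, σ ≈ 0.680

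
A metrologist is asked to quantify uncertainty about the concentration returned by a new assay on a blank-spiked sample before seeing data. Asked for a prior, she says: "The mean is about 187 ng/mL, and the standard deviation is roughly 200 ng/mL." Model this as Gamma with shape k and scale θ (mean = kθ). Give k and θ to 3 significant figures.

k ≈ 0.874, θ ≈ 214

For Gamma(k, scale θ): mean = kθ, variance = kθ², so CV = 1/√k.
CV = SD/mean = 200/187 = 1.07, hence k = 1/CV² = 0.874.
Then θ = mean/k = 187/0.874 = 214.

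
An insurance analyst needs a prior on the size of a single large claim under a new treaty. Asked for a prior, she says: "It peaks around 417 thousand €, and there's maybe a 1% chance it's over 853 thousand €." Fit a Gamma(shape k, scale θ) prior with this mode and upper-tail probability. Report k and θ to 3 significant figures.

k ≈ 10.5, θ ≈ 43.7

Gamma(k,θ) with k>1 has mode (k−1)θ, so θ = 417/(k−1).
Need P(X < 853) = 0.99 with θ tied to k this way. Start at k = 2, θ = 417: P(X<853) ≈ 0.606.
Too low — raise k to concentrate. Iterating converges to k ≈ 10.5.
Then θ = 417/(10.5−1) ≈ 43.7.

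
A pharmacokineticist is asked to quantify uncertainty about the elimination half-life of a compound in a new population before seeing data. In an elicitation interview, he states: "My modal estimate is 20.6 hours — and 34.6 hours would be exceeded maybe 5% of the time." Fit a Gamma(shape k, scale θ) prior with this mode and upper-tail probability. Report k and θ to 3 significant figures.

Gamma(k,θ) with k>1 has mode (k−1)θ, so θ = 20.6/(k−1).
Need P(X < 34.6) = 0.95 with θ tied to k this way. Start at k = 2, θ = 20.6: P(X<34.6) ≈ 0.500.
Too low — raise k to concentrate. Iterating converges to k ≈ 11.4.
Then θ = 20.6/(11.4−1) ≈ 1.98.

k ≈ 11.4, θ ≈ 1.98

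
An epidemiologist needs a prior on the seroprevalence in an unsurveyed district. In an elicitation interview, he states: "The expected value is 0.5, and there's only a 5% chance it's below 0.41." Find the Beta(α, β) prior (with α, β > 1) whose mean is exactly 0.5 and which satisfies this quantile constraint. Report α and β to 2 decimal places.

α ≈ 41.32, β ≈ 41.32

With mean 0.5 fixed, write α = 0.5s, β = 0.5s where s = α+β.
Need P(θ < 0.41) = 0.05 under Beta(0.5s, 0.5s). Normal approximation: (q−m)/√(m(1−m)/s) ≈ z_{0.05} = -1.64, so s ≈ 0.5·0.5·(-1.64)²/(0.41−0.5)² = 83.5.
At s = 83.5: P(θ<0.41) ≈ 0.049. Adjusting to match 0.05 gives s ≈ 82.64.
So α = 0.5·82.64 ≈ 41.32, β = 0.5·82.64 ≈ 41.32.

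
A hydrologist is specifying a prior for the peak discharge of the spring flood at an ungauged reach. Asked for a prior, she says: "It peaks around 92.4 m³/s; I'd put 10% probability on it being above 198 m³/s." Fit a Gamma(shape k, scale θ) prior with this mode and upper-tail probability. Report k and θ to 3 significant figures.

k ≈ 4.31, θ ≈ 27.9

Gamma(k,θ) with k>1 has mode (k−1)θ, so θ = 92.4/(k−1).
Need P(X < 198) = 0.9 with θ tied to k this way. Start at k = 2, θ = 92.4: P(X<198) ≈ 0.631.
Too low — raise k to concentrate. Iterating converges to k ≈ 4.31.
Then θ = 92.4/(4.31−1) ≈ 27.9.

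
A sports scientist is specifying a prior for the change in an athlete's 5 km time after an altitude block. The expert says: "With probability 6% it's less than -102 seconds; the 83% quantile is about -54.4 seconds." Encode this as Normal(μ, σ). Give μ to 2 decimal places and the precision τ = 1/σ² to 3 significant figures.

μ = -72.50, τ = 0.00278

The p-quantile of Normal(μ,σ) is μ + z_p·σ, with z_{0.06} = -1.555 and z_{0.83} = 0.9542.
Eliminate σ: μ = (z₂·x₁ − z₁·x₂)/(z₂ − z₁) = (0.9542·-102 − (-1.555)·-54.4)/2.509 = -72.50.
Then σ = (x₂ − x₁)/(z₂ − z₁) = (-54.4 − -102)/2.509 = 18.97.
Precision τ = 1/σ² = 1/18.97² = 0.00278.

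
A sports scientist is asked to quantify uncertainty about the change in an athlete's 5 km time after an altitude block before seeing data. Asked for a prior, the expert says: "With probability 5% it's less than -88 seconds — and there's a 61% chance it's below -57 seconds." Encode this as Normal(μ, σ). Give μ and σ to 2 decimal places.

The p-quantile of Normal(μ,σ) is μ + z_p·σ, with z_{0.05} = -1.645 and z_{0.61} = 0.2793.
Eliminate σ: μ = (z₂·x₁ − z₁·x₂)/(z₂ − z₁) = (0.2793·-88 − (-1.645)·-57)/1.924 = -61.50.
Then σ = (x₂ − x₁)/(z₂ − z₁) = (-57 − -88)/1.924 = 16.11.

μ = -61.50, σ = 16.11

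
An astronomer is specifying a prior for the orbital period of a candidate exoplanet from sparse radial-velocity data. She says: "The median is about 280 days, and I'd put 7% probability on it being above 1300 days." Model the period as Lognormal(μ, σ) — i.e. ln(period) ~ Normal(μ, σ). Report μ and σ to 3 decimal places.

If T ~ Lognormal(μ,σ) then ln T ~ Normal(μ,σ), so the p-quantile of ln T is μ + z_p·σ.
ln(280) = 5.635 and ln(1300) = 7.17; z_{0.5} = 0, z_{0.93} = 1.476.
σ = (7.17 − 5.635)/(1.476 − (0)) = 1.040.
μ = 5.635 − (0)·1.040 = 5.635.

μ ≈ 5.635, σ ≈ 1.040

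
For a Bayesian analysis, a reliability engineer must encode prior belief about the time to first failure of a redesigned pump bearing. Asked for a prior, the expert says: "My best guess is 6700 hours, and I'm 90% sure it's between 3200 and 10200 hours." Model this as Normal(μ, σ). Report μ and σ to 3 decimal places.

A symmetric 90% interval runs μ ± z·σ with z = 1.645.
Half-width = 3500, so σ = 3500/1.645 = 2127.849.
μ is the stated best guess, 6700.000.

μ = 6700.000, σ = 2127.849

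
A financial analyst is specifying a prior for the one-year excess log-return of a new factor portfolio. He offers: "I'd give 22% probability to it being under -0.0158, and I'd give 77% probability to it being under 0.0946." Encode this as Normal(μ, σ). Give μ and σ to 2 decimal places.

The p-quantile of Normal(μ,σ) is μ + z_p·σ, with z_{0.22} = -0.7722 and z_{0.77} = 0.7388.
Eliminate σ: μ = (z₂·x₁ − z₁·x₂)/(z₂ − z₁) = (0.7388·-0.0158 − (-0.7722)·0.0946)/1.511 = 0.04.
Then σ = (x₂ − x₁)/(z₂ − z₁) = (0.0946 − -0.0158)/1.511 = 0.07.

μ = 0.04, σ = 0.07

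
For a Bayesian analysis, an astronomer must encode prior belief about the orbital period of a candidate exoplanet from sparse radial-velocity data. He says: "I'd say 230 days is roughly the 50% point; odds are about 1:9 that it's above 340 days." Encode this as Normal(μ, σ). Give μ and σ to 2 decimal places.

For Normal(μ,σ), the p-quantile is μ + z_p·σ. Here z_{0.5} = 0, z_{0.9} = 1.282.
So 230 = μ + 0σ and 340 = μ + 1.282σ.
Subtracting: σ = (340 − 230)/(1.282 − (0)) = 85.83.
Then μ = 230 − (0)·85.83 = 230.00.

μ = 230.00, σ = 85.83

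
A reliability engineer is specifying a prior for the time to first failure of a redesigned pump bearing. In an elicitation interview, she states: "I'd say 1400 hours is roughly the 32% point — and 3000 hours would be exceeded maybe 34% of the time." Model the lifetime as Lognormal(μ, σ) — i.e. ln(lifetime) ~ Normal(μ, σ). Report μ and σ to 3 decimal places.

μ ≈ 7.649, σ ≈ 0.866

If T ~ Lognormal(μ,σ) then ln T ~ Normal(μ,σ), so the p-quantile of ln T is μ + z_p·σ.
ln(1400) = 7.244 and ln(3000) = 8.006; z_{0.32} = -0.4677, z_{0.66} = 0.4125.
σ = (8.006 − 7.244)/(0.4125 − (-0.4677)) = 0.866.
μ = 7.244 − (-0.4677)·0.866 = 7.649.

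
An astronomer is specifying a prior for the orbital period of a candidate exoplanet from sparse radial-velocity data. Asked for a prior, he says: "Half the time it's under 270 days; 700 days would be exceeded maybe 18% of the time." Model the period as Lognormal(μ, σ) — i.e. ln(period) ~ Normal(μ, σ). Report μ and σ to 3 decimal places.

μ ≈ 5.598, σ ≈ 1.041

If T ~ Lognormal(μ,σ) then ln T ~ Normal(μ,σ), so the p-quantile of ln T is μ + z_p·σ.
ln(270) = 5.598 and ln(700) = 6.551; z_{0.5} = 0, z_{0.82} = 0.9154.
σ = (6.551 − 5.598)/(0.9154 − (0)) = 1.041.
μ = 5.598 − (0)·1.041 = 5.598.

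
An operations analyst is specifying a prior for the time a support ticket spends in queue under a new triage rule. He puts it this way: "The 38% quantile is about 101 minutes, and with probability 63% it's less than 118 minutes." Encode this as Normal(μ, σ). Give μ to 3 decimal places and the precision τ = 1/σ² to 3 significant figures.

μ = 109.148, τ = 0.00141

For Normal(μ,σ), the p-quantile is μ + z_p·σ. Here z_{0.38} = -0.3055, z_{0.63} = 0.3319.
So 101 = μ − 0.3055σ and 118 = μ + 0.3319σ.
Subtracting: σ = (118 − 101)/(0.3319 − (-0.3055)) = 26.674.
Then μ = 101 − (-0.3055)·26.674 = 109.148.
Precision τ = 1/σ² = 1/26.67² = 0.00141.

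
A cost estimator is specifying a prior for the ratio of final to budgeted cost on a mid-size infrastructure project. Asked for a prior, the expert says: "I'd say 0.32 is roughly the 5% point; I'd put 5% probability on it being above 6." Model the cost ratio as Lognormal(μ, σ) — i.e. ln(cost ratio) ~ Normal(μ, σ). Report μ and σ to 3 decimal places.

μ ≈ 0.326, σ ≈ 0.891

If T ~ Lognormal(μ,σ) then ln T ~ Normal(μ,σ), so the p-quantile of ln T is μ + z_p·σ.
ln(0.32) = -1.139 and ln(6) = 1.792; z_{0.05} = -1.645, z_{0.95} = 1.645.
σ = (1.792 − -1.139)/(1.645 − (-1.645)) = 0.891.
μ = -1.139 − (-1.645)·0.891 = 0.326.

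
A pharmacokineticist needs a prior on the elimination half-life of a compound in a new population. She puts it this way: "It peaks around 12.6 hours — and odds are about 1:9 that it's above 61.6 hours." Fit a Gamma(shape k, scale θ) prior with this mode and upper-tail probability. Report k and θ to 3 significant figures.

k ≈ 1.7, θ ≈ 17.9

Gamma(k,θ) with k>1 has mode (k−1)θ, so θ = 12.6/(k−1).
Need P(X < 61.6) = 0.9 with θ tied to k this way. Start at k = 2, θ = 12.6: P(X<61.6) ≈ 0.956.
Too high — lower k to spread out. Iterating converges to k ≈ 1.7.
Then θ = 12.6/(1.7−1) ≈ 17.9.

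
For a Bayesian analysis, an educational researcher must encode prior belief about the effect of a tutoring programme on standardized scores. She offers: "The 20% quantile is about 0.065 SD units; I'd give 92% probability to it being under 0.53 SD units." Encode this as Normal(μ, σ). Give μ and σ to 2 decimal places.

μ = 0.24, σ = 0.21

For Normal(μ,σ), the p-quantile is μ + z_p·σ. Here z_{0.2} = -0.8416, z_{0.92} = 1.405.
So 0.065 = μ − 0.8416σ and 0.53 = μ + 1.405σ.
Subtracting: σ = (0.53 − 0.065)/(1.405 − (-0.8416)) = 0.21.
Then μ = 0.065 − (-0.8416)·0.21 = 0.24.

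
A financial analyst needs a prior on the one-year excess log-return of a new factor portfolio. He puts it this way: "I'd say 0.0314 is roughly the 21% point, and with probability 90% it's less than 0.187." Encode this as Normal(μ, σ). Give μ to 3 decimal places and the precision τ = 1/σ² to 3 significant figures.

The p-quantile of Normal(μ,σ) is μ + z_p·σ, with z_{0.21} = -0.8064 and z_{0.9} = 1.282.
Eliminate σ: μ = (z₂·x₁ − z₁·x₂)/(z₂ − z₁) = (1.282·0.0314 − (-0.8064)·0.187)/2.088 = 0.091.
Then σ = (x₂ − x₁)/(z₂ − z₁) = (0.187 − 0.0314)/2.088 = 0.075.
Precision τ = 1/σ² = 1/0.07452² = 180.

μ = 0.091, τ = 180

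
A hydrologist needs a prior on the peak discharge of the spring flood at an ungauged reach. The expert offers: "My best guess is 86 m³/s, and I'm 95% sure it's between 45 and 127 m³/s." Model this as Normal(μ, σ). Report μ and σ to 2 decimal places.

A symmetric 95% interval runs μ ± z·σ with z = 1.96.
Half-width = 41, so σ = 41/1.96 = 20.92.
μ is the stated best guess, 86.00.

μ = 86.00, σ = 20.92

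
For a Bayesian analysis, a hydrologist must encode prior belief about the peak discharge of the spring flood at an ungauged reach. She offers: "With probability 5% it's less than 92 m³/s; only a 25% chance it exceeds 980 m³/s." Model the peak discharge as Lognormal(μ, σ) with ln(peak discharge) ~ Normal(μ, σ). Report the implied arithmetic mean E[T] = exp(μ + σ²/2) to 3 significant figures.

If T ~ Lognormal(μ,σ) then ln T ~ Normal(μ,σ), so the p-quantile of ln T is μ + z_p·σ.
ln(92) = 4.522 and ln(980) = 6.888; z_{0.05} = -1.645, z_{0.75} = 0.6745.
σ = (6.888 − 4.522)/(0.6745 − (-1.645)) = 1.020.
μ = 4.522 − (-1.645)·1.020 = 6.200.
E[T] = exp(μ + σ²/2) = exp(6.200 + 0.5202) = 829 m³/s.

E[T] ≈ 829 m³/s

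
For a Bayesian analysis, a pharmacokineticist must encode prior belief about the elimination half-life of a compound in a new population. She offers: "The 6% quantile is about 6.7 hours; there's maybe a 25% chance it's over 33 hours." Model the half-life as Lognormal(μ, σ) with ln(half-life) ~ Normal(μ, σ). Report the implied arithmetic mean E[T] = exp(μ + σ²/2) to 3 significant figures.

E[T] ≈ 26.3 hours

If T ~ Lognormal(μ,σ) then ln T ~ Normal(μ,σ), so the p-quantile of ln T is μ + z_p·σ.
ln(6.7) = 1.902 and ln(33) = 3.497; z_{0.06} = -1.555, z_{0.75} = 0.6745.
σ = (3.497 − 1.902)/(0.6745 − (-1.555)) = 0.715.
μ = 1.902 − (-1.555)·0.715 = 3.014.
E[T] = exp(μ + σ²/2) = exp(3.014 + 0.2558) = 26.3 hours.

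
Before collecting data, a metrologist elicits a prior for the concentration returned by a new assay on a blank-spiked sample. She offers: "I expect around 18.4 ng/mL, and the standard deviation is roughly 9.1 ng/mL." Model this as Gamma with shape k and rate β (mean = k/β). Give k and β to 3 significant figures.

For Gamma(k, rate β): mean = k/β, variance = k/β², so CV = 1/√k.
CV = SD/mean = 9.1/18.4 = 0.4946, hence k = 1/CV² = 4.09.
Then β = k/mean = 4.09/18.4 = 0.222.

k ≈ 4.09, β ≈ 0.222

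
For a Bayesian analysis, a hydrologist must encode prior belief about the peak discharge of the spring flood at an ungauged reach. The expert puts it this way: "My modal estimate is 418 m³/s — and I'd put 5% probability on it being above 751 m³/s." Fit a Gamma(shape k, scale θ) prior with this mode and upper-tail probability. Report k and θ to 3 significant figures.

k ≈ 9.12, θ ≈ 51.5

Gamma(k,θ) with k>1 has mode (k−1)θ, so θ = 418/(k−1).
Need P(X < 751) = 0.95 with θ tied to k this way. Start at k = 2, θ = 418: P(X<751) ≈ 0.536.
Too low — raise k to concentrate. Iterating converges to k ≈ 9.12.
Then θ = 418/(9.12−1) ≈ 51.5.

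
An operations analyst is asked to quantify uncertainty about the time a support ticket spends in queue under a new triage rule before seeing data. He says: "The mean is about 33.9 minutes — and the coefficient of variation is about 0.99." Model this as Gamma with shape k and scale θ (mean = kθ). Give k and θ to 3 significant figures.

For Gamma(k, scale θ): mean = kθ, variance = kθ², so CV = 1/√k.
CV = 0.99, hence k = 1/CV² = 1.02.
Then θ = mean/k = 33.9/1.02 = 33.2.

k ≈ 1.02, θ ≈ 33.2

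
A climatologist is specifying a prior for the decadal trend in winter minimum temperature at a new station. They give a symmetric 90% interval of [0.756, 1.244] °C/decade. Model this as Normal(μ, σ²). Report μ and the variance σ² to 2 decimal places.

A symmetric 90% interval runs μ ± z·σ with z = 1.645.
Half-width = 0.244, so σ = 0.244/1.645 = 0.148 and σ² = 0.02.
μ is the interval midpoint, 1.00.

μ = 1.00, σ² = 0.02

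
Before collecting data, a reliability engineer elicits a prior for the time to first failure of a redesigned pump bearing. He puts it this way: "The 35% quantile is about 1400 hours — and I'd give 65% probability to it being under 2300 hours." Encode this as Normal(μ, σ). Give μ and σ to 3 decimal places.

μ = 1850.000, σ = 1167.859

The p-quantile of Normal(μ,σ) is μ + z_p·σ, with z_{0.35} = -0.3853 and z_{0.65} = 0.3853.
Eliminate σ: μ = (z₂·x₁ − z₁·x₂)/(z₂ − z₁) = (0.3853·1400 − (-0.3853)·2300)/0.7706 = 1850.000.
Then σ = (x₂ − x₁)/(z₂ − z₁) = (2300 − 1400)/0.7706 = 1167.859.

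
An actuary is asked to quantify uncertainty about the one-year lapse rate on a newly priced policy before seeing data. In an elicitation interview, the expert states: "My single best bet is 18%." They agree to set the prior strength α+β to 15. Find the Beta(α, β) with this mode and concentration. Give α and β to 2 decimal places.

α = 3.34, β = 11.66

For α,β > 1 the Beta mode is (α−1)/(α+β−2). With α+β = 15, the mode is (α−1)/13.
Set (α−1)/13 = 0.18 → α = 1 + 0.18·13 = 3.34.
β = 15 − α = 11.66.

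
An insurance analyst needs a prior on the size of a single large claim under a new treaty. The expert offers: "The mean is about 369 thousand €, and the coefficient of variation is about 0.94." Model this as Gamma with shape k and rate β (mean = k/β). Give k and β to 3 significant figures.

k ≈ 1.13, β ≈ 0.00307

For Gamma(k, rate β): mean = k/β, variance = k/β², so CV = 1/√k.
CV = 0.94, hence k = 1/CV² = 1.13.
Then β = k/mean = 1.13/369 = 0.00307.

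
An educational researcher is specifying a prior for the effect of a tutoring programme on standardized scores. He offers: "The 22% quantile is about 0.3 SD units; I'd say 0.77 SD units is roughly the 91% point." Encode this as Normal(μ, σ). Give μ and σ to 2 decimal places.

For Normal(μ,σ), the p-quantile is μ + z_p·σ. Here z_{0.22} = -0.7722, z_{0.91} = 1.341.
So 0.3 = μ − 0.7722σ and 0.77 = μ + 1.341σ.
Subtracting: σ = (0.77 − 0.3)/(1.341 − (-0.7722)) = 0.22.
Then μ = 0.3 − (-0.7722)·0.22 = 0.47.

μ = 0.47, σ = 0.22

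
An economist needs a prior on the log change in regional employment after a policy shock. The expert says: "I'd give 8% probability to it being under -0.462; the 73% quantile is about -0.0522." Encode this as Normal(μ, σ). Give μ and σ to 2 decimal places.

The p-quantile of Normal(μ,σ) is μ + z_p·σ, with z_{0.08} = -1.405 and z_{0.73} = 0.6128.
Eliminate σ: μ = (z₂·x₁ − z₁·x₂)/(z₂ − z₁) = (0.6128·-0.462 − (-1.405)·-0.0522)/2.018 = -0.18.
Then σ = (x₂ − x₁)/(z₂ − z₁) = (-0.0522 − -0.462)/2.018 = 0.20.

μ = -0.18, σ = 0.20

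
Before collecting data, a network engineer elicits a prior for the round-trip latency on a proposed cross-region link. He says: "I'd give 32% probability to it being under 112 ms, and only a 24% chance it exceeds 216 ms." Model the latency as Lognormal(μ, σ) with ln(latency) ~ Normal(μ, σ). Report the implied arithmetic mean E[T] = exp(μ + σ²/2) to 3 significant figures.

E[T] ≈ 170 ms

If T ~ Lognormal(μ,σ) then ln T ~ Normal(μ,σ), so the p-quantile of ln T is μ + z_p·σ.
ln(112) = 4.718 and ln(216) = 5.375; z_{0.32} = -0.4677, z_{0.76} = 0.7063.
σ = (5.375 − 4.718)/(0.7063 − (-0.4677)) = 0.559.
μ = 4.718 − (-0.4677)·0.559 = 4.980.
E[T] = exp(μ + σ²/2) = exp(4.980 + 0.1565) = 170 ms.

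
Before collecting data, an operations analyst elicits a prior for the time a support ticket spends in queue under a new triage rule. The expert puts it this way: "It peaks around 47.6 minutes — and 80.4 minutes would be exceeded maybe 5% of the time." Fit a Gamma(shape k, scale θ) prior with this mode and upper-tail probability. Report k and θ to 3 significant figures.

k ≈ 11.2, θ ≈ 4.68

Gamma(k,θ) with k>1 has mode (k−1)θ, so θ = 47.6/(k−1).
Need P(X < 80.4) = 0.95 with θ tied to k this way. Start at k = 2, θ = 47.6: P(X<80.4) ≈ 0.503.
Too low — raise k to concentrate. Iterating converges to k ≈ 11.2.
Then θ = 47.6/(11.2−1) ≈ 4.68.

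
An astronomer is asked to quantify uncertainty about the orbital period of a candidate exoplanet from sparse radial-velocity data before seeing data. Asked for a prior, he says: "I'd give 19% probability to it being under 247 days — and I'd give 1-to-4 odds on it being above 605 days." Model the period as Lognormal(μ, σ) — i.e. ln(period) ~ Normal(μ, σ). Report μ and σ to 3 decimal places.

μ ≈ 5.967, σ ≈ 0.521

If T ~ Lognormal(μ,σ) then ln T ~ Normal(μ,σ), so the p-quantile of ln T is μ + z_p·σ.
ln(247) = 5.509 and ln(605) = 6.405; z_{0.19} = -0.8779, z_{0.8} = 0.8416.
σ = (6.405 − 5.509)/(0.8416 − (-0.8779)) = 0.521.
μ = 5.509 − (-0.8779)·0.521 = 5.967.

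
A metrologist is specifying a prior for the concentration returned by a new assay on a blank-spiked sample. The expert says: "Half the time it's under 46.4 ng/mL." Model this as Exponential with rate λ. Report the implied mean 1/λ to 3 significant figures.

Exponential median = ln 2 / λ, so λ = ln 2 / 46.4 = 0.0149.
Mean = 1/λ = 66.9 ng/mL.

mean ≈ 66.9 ng/mL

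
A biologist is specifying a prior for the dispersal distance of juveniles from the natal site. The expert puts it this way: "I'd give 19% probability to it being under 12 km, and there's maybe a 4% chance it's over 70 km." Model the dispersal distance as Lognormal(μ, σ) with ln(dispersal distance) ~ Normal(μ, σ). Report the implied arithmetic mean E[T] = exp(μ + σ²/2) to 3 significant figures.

E[T] ≈ 27.1 km

If T ~ Lognormal(μ,σ) then ln T ~ Normal(μ,σ), so the p-quantile of ln T is μ + z_p·σ.
ln(12) = 2.485 and ln(70) = 4.248; z_{0.19} = -0.8779, z_{0.96} = 1.751.
σ = (4.248 − 2.485)/(1.751 − (-0.8779)) = 0.671.
μ = 2.485 − (-0.8779)·0.671 = 3.074.
E[T] = exp(μ + σ²/2) = exp(3.074 + 0.2251) = 27.1 km.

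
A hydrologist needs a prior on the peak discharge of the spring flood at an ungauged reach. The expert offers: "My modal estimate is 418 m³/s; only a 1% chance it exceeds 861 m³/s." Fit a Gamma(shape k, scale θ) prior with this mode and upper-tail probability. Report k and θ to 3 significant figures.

k ≈ 10.4, θ ≈ 44.7

Gamma(k,θ) with k>1 has mode (k−1)θ, so θ = 418/(k−1).
Need P(X < 861) = 0.99 with θ tied to k this way. Start at k = 2, θ = 418: P(X<861) ≈ 0.610.
Too low — raise k to concentrate. Iterating converges to k ≈ 10.4.
Then θ = 418/(10.4−1) ≈ 44.7.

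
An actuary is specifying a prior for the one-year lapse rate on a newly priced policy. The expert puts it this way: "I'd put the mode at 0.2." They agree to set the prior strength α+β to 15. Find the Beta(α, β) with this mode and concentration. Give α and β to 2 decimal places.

α = 3.60, β = 11.40

For α,β > 1 the Beta mode is (α−1)/(α+β−2). With α+β = 15, the mode is (α−1)/13.
Set (α−1)/13 = 0.2 → α = 1 + 0.2·13 = 3.60.
β = 15 − α = 11.40.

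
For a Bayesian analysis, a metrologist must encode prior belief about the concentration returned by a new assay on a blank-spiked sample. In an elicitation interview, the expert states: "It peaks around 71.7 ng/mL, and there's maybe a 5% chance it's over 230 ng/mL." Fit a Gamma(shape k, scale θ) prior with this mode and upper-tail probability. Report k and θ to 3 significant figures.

k ≈ 2.93, θ ≈ 37.2

Gamma(k,θ) with k>1 has mode (k−1)θ, so θ = 71.7/(k−1).
Need P(X < 230) = 0.95 with θ tied to k this way. Start at k = 2, θ = 71.7: P(X<230) ≈ 0.830.
Too low — raise k to concentrate. Iterating converges to k ≈ 2.93.
Then θ = 71.7/(2.93−1) ≈ 37.2.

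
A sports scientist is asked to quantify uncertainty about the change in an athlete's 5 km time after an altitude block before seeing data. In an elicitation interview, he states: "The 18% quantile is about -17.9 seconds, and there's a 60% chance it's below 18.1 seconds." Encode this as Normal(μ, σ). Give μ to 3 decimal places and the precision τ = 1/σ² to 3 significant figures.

μ = 10.296, τ = 0.00105

The p-quantile of Normal(μ,σ) is μ + z_p·σ, with z_{0.18} = -0.9154 and z_{0.6} = 0.2533.
Eliminate σ: μ = (z₂·x₁ − z₁·x₂)/(z₂ − z₁) = (0.2533·-17.9 − (-0.9154)·18.1)/1.169 = 10.296.
Then σ = (x₂ − x₁)/(z₂ − z₁) = (18.1 − -17.9)/1.169 = 30.803.
Precision τ = 1/σ² = 1/30.8² = 0.00105.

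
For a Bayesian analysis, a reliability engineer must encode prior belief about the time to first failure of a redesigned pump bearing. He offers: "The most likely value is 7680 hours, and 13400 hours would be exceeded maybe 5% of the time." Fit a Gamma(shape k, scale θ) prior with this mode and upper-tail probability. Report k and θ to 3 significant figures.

Gamma(k,θ) with k>1 has mode (k−1)θ, so θ = 7680/(k−1).
Need P(X < 13400) = 0.95 with θ tied to k this way. Start at k = 2, θ = 7680: P(X<13400) ≈ 0.521.
Too low — raise k to concentrate. Iterating converges to k ≈ 10.
Then θ = 7680/(10−1) ≈ 853.

k ≈ 10, θ ≈ 853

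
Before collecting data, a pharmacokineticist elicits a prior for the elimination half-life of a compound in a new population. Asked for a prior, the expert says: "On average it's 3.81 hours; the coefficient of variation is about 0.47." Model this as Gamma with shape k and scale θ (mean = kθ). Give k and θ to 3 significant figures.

k ≈ 4.53, θ ≈ 0.842

For Gamma(k, scale θ): mean = kθ, variance = kθ², so CV = 1/√k.
CV = 0.47, hence k = 1/CV² = 4.53.
Then θ = mean/k = 3.81/4.53 = 0.842.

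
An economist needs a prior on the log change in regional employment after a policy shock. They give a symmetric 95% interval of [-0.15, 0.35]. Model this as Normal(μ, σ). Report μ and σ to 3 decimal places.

μ = 0.100, σ = 0.128

A symmetric 95% interval runs μ ± z·σ with z = 1.96.
Half-width = 0.25, so σ = 0.25/1.96 = 0.128.
μ is the interval midpoint, 0.100.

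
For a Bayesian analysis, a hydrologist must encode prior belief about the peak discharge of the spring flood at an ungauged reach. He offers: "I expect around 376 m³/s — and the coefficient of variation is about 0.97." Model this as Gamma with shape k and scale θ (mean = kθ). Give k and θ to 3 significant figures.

For Gamma(k, scale θ): mean = kθ, variance = kθ², so CV = 1/√k.
CV = 0.97, hence k = 1/CV² = 1.06.
Then θ = mean/k = 376/1.06 = 354.

k ≈ 1.06, θ ≈ 354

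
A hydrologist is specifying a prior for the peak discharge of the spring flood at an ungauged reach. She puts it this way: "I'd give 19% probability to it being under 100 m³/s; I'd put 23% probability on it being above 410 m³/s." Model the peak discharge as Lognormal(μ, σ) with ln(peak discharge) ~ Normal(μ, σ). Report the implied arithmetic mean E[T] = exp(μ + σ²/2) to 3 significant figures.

E[T] ≈ 315 m³/s

If T ~ Lognormal(μ,σ) then ln T ~ Normal(μ,σ), so the p-quantile of ln T is μ + z_p·σ.
ln(100) = 4.605 and ln(410) = 6.016; z_{0.19} = -0.8779, z_{0.77} = 0.7388.
σ = (6.016 − 4.605)/(0.7388 − (-0.8779)) = 0.873.
μ = 4.605 − (-0.8779)·0.873 = 5.371.
E[T] = exp(μ + σ²/2) = exp(5.371 + 0.3808) = 315 m³/s.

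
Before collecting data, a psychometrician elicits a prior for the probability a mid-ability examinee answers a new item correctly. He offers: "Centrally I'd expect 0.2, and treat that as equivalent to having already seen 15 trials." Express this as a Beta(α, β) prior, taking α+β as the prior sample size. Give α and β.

Under the effective-sample-size interpretation, Beta(α, β) has prior mean α/(α+β) and prior sample size α+β.
So α+β = 15 and α/(α+β) = 0.2, giving α = 0.2·15 = 3 and β = 15 − 3 = 12.

α = 3, β = 12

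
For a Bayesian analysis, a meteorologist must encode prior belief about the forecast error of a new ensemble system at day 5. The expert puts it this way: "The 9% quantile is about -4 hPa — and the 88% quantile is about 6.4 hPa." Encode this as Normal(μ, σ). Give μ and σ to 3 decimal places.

μ = 1.543, σ = 4.134

For Normal(μ,σ), the p-quantile is μ + z_p·σ. Here z_{0.09} = -1.341, z_{0.88} = 1.175.
So -4 = μ − 1.341σ and 6.4 = μ + 1.175σ.
Subtracting: σ = (6.4 − -4)/(1.175 − (-1.341)) = 4.134.
Then μ = -4 − (-1.341)·4.134 = 1.543.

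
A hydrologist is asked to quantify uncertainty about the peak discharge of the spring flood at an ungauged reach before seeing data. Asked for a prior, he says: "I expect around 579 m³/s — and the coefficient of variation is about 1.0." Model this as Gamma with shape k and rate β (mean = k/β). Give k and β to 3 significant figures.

k ≈ 1, β ≈ 0.00173

For Gamma(k, rate β): mean = k/β, variance = k/β², so CV = 1/√k.
CV = 1.0, hence k = 1/CV² = 1.
Then β = k/mean = 1/579 = 0.00173.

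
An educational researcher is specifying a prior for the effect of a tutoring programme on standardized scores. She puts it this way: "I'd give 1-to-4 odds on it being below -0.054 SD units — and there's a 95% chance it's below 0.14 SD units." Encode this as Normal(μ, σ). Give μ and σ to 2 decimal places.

The p-quantile of Normal(μ,σ) is μ + z_p·σ, with z_{0.2} = -0.8416 and z_{0.95} = 1.645.
Eliminate σ: μ = (z₂·x₁ − z₁·x₂)/(z₂ − z₁) = (1.645·-0.054 − (-0.8416)·0.14)/2.486 = 0.01.
Then σ = (x₂ − x₁)/(z₂ − z₁) = (0.14 − -0.054)/2.486 = 0.08.

μ = 0.01, σ = 0.08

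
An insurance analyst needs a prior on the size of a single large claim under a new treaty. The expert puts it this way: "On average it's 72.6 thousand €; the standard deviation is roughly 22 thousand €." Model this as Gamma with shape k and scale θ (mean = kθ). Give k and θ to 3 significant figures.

For Gamma(k, scale θ): mean = kθ, variance = kθ², so CV = 1/√k.
CV = SD/mean = 22/72.6 = 0.303, hence k = 1/CV² = 10.9.
Then θ = mean/k = 72.6/10.9 = 6.67.

k ≈ 10.9, θ ≈ 6.67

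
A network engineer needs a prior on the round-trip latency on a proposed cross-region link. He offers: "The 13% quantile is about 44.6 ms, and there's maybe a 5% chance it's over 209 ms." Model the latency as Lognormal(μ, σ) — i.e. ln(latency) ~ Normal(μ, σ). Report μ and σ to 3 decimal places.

μ ≈ 4.426, σ ≈ 0.557

If T ~ Lognormal(μ,σ) then ln T ~ Normal(μ,σ), so the p-quantile of ln T is μ + z_p·σ.
ln(44.6) = 3.798 and ln(209) = 5.342; z_{0.13} = -1.126, z_{0.95} = 1.645.
σ = (5.342 − 3.798)/(1.645 − (-1.126)) = 0.557.
μ = 3.798 − (-1.126)·0.557 = 4.426.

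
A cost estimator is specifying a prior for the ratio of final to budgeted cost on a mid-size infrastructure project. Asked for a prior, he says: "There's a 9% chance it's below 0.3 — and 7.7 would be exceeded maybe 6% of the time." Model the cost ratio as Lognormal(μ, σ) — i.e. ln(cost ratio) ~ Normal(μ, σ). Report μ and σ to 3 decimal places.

If T ~ Lognormal(μ,σ) then ln T ~ Normal(μ,σ), so the p-quantile of ln T is μ + z_p·σ.
ln(0.3) = -1.204 and ln(7.7) = 2.041; z_{0.09} = -1.341, z_{0.94} = 1.555.
σ = (2.041 − -1.204)/(1.555 − (-1.341)) = 1.121.
μ = -1.204 − (-1.341)·1.121 = 0.299.

μ ≈ 0.299, σ ≈ 1.121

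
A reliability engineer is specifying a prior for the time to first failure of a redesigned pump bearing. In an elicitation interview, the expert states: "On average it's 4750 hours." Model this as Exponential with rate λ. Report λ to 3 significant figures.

λ ≈ 0.000211

Exponential mean = 1/λ, so λ = 1/4750.0 = 0.000211.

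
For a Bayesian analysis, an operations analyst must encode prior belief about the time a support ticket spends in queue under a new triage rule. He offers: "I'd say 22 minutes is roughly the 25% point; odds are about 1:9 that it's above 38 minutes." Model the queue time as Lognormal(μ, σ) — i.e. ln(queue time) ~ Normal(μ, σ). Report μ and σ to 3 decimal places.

μ ≈ 3.280, σ ≈ 0.279

If T ~ Lognormal(μ,σ) then ln T ~ Normal(μ,σ), so the p-quantile of ln T is μ + z_p·σ.
ln(22) = 3.091 and ln(38) = 3.638; z_{0.25} = -0.6745, z_{0.9} = 1.282.
σ = (3.638 − 3.091)/(1.282 − (-0.6745)) = 0.279.
μ = 3.091 − (-0.6745)·0.279 = 3.280.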